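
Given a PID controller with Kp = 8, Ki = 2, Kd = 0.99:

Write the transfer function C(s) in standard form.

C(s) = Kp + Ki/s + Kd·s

Substituting values: C(s) = 8 + 2/s + 0.99s = (0.99s² + 8s + 2)/s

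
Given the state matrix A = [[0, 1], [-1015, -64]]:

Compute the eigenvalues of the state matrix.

det(A - λI) = λ² - (-64)λ + 1015 = (λ - (-35))(λ - (-29)). Eigenvalues: -35, -29.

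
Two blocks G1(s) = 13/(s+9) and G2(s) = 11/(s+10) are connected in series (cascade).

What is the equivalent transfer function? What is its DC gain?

Series: multiply transfer functions. G_eq = 13/(s+9) × 11/(s+10) = 143/((s+9)(s+10)). DC gain = 143/(9×10) = 1.5889.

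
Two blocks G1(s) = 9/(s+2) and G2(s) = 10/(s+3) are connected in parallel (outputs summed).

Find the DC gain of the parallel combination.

Parallel: G_eq = G1 + G2. DC gain = G1(0) + G2(0) = 9/2 + 10/3 = 4.5 + 3.3333 = 7.8333.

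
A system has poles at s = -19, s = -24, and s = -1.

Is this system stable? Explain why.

All poles are in the left half-plane. System is stable.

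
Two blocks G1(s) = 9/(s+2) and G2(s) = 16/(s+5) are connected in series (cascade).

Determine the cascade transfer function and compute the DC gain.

Series: multiply transfer functions. G_eq = 9/(s+2) × 16/(s+5) = 144/((s+2)(s+5)). DC gain = 144/(2×5) = 14.4.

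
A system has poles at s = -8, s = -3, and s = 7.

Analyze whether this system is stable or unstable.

Pole(s) at s = 7 are not in the left half-plane. System is unstable.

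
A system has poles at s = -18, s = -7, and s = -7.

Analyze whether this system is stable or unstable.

All poles are in the left half-plane. System is stable.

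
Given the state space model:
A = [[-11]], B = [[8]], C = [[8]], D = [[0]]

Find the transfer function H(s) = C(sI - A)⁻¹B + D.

(sI - A)⁻¹ = 1/(s + 11). H(s) = 8 × 8/(s + 11) + 0 = 64/(s + 11).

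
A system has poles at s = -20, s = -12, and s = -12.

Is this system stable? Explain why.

All poles are in the left half-plane. System is stable.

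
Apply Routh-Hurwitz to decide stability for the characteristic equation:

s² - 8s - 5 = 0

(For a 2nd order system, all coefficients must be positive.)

Coefficients: 1, -8, -5. b=-8, c=-5 not positive, so system is unstable.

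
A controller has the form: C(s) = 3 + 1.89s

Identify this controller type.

This is a Proportional-Derivative (PD) controller.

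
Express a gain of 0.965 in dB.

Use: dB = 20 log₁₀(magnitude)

dB = 20 log₁₀(0.965) = -0.3 dB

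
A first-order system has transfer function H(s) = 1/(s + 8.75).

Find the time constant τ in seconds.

For H(s) = 1/(s + 1/τ), the pole is at -1/τ = -8.75, so τ = 1/8.75 = 0.1143 s.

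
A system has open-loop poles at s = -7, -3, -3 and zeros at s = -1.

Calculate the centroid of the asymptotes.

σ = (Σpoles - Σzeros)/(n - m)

σ = (Σpoles - Σzeros)/(n - m) = (-13 - (-1))/(3 - 1) = -12/2 = -6.0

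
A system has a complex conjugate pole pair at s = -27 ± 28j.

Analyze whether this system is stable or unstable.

Real part of poles is -27 (< 0, left half-plane). Stable.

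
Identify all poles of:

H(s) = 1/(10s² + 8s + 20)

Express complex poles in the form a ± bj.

Discriminant = 8² - 4×10×20 = 64 - 800 = -736 < 0, so the poles are a complex conjugate pair s = (-8 ± j√736)/(2×10). Real part = -8/(2×10) = -8/20 = -0.4; imaginary part = ±√736/(2×10) ≈ 1.3565. Poles: s = -0.4 ± 1.3565j.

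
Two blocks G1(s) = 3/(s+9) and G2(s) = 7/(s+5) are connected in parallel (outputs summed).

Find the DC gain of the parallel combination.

Parallel: G_eq = G1 + G2. DC gain = G1(0) + G2(0) = 3/9 + 7/5 = 0.3333 + 1.4 = 1.7333.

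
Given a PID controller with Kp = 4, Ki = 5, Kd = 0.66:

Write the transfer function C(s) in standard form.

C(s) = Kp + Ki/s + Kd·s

Substituting values: C(s) = 4 + 5/s + 0.66s = (0.66s² + 4s + 5)/s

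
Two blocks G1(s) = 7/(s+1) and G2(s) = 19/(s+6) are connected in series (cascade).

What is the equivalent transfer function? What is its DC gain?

Series: multiply transfer functions. G_eq = 7/(s+1) × 19/(s+6) = 133/((s+1)(s+6)). DC gain = 133/(1×6) = 22.1667.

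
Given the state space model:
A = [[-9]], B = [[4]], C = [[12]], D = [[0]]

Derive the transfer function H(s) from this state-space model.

(sI - A)⁻¹ = 1/(s + 9). H(s) = 12 × 4/(s + 9) + 0 = 48/(s + 9).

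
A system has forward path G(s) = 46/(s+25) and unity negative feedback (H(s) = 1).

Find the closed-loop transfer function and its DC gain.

T(s) = G/(1+GH) = [46/(s+25)] / [1 + 46/(s+25)] = 46/(s+25+46) = 46/(s+71). DC gain = 46/71 = 0.6479.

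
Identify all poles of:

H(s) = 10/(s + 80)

Pole is where denominator = 0: s + 80 = 0, so s = -80.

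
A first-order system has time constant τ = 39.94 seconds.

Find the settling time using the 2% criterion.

For first-order system, 2% settling time ≈ 4τ = 4 × 39.94 = 159.76 s.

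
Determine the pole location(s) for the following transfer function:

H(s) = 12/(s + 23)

Pole is where denominator = 0: s + 23 = 0, so s = -23.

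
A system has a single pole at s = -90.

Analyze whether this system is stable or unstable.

Pole at s = -90 is in the left half-plane. Stable.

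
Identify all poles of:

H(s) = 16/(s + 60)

Pole is where denominator = 0: s + 60 = 0, so s = -60.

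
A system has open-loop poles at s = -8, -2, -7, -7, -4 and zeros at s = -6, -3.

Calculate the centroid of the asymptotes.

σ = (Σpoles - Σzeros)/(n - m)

σ = (Σpoles - Σzeros)/(n - m) = (-28 - (-9))/(5 - 2) = -19/3 = -6.33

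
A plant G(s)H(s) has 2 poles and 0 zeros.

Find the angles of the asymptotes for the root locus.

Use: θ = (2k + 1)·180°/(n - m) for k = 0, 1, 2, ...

n - m = 2 - 0 = 2. Angles: θk = (2k + 1)·180°/2 = 90°, 270°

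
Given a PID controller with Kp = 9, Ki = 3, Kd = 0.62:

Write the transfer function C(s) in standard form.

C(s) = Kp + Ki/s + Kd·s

Substituting values: C(s) = 9 + 3/s + 0.62s = (0.62s² + 9s + 3)/s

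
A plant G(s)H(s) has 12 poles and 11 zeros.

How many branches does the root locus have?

Root locus has n branches where n = number of poles = 12.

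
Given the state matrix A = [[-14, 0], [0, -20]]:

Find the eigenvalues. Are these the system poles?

For diagonal matrix, eigenvalues are diagonal entries: λ₁ = -14, λ₂ = -20. Eigenvalues of A = system poles.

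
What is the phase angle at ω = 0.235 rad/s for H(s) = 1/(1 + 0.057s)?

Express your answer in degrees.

Phase = -arctan(ωτ) = -arctan(0.235 × 0.057) = -0.8°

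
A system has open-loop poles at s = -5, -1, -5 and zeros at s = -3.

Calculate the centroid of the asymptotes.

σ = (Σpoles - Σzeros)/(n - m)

σ = (Σpoles - Σzeros)/(n - m) = (-11 - (-3))/(3 - 1) = -8/2 = -4.0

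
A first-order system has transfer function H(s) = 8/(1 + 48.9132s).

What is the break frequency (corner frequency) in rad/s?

Corner frequency = 1/τ = 1/48.9132 = 0.02 rad/s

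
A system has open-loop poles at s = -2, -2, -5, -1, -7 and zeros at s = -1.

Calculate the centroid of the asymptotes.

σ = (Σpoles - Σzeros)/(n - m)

σ = (Σpoles - Σzeros)/(n - m) = (-17 - (-1))/(5 - 1) = -16/4 = -4.0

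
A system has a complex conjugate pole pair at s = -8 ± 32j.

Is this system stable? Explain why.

Real part of poles is -8 (< 0, left half-plane). Stable.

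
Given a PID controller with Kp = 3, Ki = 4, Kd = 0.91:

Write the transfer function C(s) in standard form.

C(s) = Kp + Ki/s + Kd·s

Substituting values: C(s) = 3 + 4/s + 0.91s = (0.91s² + 3s + 4)/s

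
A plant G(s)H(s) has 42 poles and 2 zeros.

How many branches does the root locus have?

Root locus has n branches where n = number of poles = 42.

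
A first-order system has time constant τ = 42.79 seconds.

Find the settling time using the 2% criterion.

For first-order system, 2% settling time ≈ 4τ = 4 × 42.79 = 171.16 s.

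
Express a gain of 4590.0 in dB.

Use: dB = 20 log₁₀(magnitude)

dB = 20 log₁₀(4590.0) = 73.2 dB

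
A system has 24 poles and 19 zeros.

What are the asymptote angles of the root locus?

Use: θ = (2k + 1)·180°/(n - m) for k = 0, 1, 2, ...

n - m = 24 - 19 = 5. Angles: θk = (2k + 1)·180°/5 = 36°, 108°, 180°, 252°, 324°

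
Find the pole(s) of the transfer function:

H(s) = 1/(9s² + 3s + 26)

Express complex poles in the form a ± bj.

Discriminant = 3² - 4×9×26 = 9 - 936 = -927 < 0, so the poles are a complex conjugate pair s = (-3 ± j√927)/(2×9). Real part = -3/(2×9) = -3/18 ≈ -0.1667; imaginary part = ±√927/(2×9) ≈ 1.6915. Poles: s = -0.1667 ± 1.6915j.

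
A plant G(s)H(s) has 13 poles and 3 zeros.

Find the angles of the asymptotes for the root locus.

n - m = 13 - 3 = 10. Angles: θk = (2k + 1)·180°/10 = 18°, 54°, 90°, 126°, 162°, 198°, 234°, 270°, 306°, 342°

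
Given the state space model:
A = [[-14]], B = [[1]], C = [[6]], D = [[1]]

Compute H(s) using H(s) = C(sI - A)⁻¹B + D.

(sI - A)⁻¹ = 1/(s + 14). H(s) = 6×1/(s + 14) + 1 = (s + 20)/(s + 14).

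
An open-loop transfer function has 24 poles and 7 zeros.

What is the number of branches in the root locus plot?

Root locus has n branches where n = number of poles = 24.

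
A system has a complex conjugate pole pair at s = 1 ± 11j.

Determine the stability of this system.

Real part of poles is 1 (> 0, right half-plane). Unstable.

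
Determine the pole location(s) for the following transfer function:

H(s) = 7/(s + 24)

Pole is where denominator = 0: s + 24 = 0, so s = -24.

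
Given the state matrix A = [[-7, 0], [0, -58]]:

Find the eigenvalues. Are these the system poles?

For diagonal matrix, eigenvalues are diagonal entries: λ₁ = -7, λ₂ = -58. Eigenvalues of A = system poles.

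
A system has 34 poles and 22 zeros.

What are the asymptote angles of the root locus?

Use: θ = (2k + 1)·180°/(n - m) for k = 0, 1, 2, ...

n - m = 34 - 22 = 12. Angles: θk = (2k + 1)·180°/12 = 15°, 45°, 75°, 105°, 135°, 165°, 195°, 225°, 255°, 285°, 315°, 345°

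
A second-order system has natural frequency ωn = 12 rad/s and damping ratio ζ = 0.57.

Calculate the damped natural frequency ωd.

ωd = ωn√(1 - ζ²) = 12√(1 - 0.57²) = 9.86 rad/s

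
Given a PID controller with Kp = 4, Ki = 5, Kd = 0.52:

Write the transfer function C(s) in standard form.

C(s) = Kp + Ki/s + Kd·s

Substituting values: C(s) = 4 + 5/s + 0.52s = (0.52s² + 4s + 5)/s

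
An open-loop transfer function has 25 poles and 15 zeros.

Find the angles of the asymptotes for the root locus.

n - m = 25 - 15 = 10. Angles: θk = (2k + 1)·180°/10 = 18°, 54°, 90°, 126°, 162°, 198°, 234°, 270°, 306°, 342°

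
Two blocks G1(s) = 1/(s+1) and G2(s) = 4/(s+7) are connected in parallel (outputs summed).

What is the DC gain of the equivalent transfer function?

Parallel: G_eq = G1 + G2. DC gain = G1(0) + G2(0) = 1/1 + 4/7 = 1 + 0.5714 = 1.5714.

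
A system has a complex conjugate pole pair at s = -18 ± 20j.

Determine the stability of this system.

Real part of poles is -18 (< 0, left half-plane). Stable.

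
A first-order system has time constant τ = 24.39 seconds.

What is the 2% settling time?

For first-order system, 2% settling time ≈ 4τ = 4 × 24.39 = 97.56 s.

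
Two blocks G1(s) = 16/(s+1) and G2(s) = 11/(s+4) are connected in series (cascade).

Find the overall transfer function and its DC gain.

Series: multiply transfer functions. G_eq = 16/(s+1) × 11/(s+4) = 176/((s+1)(s+4)). DC gain = 176/(1×4) = 44.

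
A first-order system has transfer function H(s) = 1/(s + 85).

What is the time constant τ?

For H(s) = 1/(s + 1/τ), the pole is at -1/τ = -85, so τ = 1/85 = 0.0118 s.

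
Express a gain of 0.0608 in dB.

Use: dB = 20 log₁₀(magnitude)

dB = 20 log₁₀(0.0608) = -24.3 dB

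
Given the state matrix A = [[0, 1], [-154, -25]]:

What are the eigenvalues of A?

det(A - λI) = λ² - (-25)λ + 154 = (λ - (-14))(λ - (-11)). Eigenvalues: -14, -11.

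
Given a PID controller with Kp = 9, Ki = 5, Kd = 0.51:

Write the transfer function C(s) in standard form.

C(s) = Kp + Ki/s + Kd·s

Substituting values: C(s) = 9 + 5/s + 0.51s = (0.51s² + 9s + 5)/s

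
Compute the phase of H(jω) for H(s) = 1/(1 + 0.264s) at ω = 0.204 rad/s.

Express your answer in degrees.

Phase = -arctan(ωτ) = -arctan(0.204 × 0.264) = -3.1°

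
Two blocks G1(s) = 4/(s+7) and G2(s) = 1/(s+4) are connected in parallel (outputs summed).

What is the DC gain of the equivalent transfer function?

Parallel: G_eq = G1 + G2. DC gain = G1(0) + G2(0) = 4/7 + 1/4 = 0.5714 + 0.25 = 0.8214.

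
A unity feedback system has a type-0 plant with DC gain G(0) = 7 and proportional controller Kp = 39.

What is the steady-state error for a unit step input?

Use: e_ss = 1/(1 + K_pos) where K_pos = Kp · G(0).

K_pos = Kp · G(0) = 39 × 7 = 273. e_ss = 1/(1 + 273) = 0.0036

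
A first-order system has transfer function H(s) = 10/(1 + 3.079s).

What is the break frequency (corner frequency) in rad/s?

Corner frequency = 1/τ = 1/3.079 = 0.325 rad/s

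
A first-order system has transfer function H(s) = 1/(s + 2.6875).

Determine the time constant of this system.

For H(s) = 1/(s + 1/τ), the pole is at -1/τ = -2.6875, so τ = 1/2.6875 = 0.3721 s.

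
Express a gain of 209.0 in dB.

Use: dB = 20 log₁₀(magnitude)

dB = 20 log₁₀(209.0) = 46.4 dB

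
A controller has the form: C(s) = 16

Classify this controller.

This is a Proportional (P) controller.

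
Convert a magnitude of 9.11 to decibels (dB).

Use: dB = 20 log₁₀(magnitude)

dB = 20 log₁₀(9.11) = 19.2 dB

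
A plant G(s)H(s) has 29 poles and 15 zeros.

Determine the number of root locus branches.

Root locus has n branches where n = number of poles = 29.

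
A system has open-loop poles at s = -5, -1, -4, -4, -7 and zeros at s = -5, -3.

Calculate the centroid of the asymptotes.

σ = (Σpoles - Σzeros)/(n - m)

σ = (Σpoles - Σzeros)/(n - m) = (-21 - (-8))/(5 - 2) = -13/3 = -4.33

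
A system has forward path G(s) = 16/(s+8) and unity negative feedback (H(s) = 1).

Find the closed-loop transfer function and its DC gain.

T(s) = G/(1+GH) = [16/(s+8)] / [1 + 16/(s+8)] = 16/(s+8+16) = 16/(s+24). DC gain = 16/24 = 0.6667.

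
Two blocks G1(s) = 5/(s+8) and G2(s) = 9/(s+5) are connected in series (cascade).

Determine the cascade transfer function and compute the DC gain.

Series: multiply transfer functions. G_eq = 5/(s+8) × 9/(s+5) = 45/((s+8)(s+5)). DC gain = 45/(8×5) = 1.125.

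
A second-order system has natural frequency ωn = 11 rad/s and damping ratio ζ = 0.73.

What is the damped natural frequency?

ωd = ωn√(1 - ζ²) = 11√(1 - 0.73²) = 7.52 rad/s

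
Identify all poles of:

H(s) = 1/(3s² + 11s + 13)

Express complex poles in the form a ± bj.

Discriminant = 11² - 4×3×13 = 121 - 156 = -35 < 0, so the poles are a complex conjugate pair s = (-11 ± j√35)/(2×3). Real part = -11/(2×3) = -11/6 ≈ -1.8333; imaginary part = ±√35/(2×3) ≈ 0.9860. Poles: s = -1.8333 ± 0.9860j.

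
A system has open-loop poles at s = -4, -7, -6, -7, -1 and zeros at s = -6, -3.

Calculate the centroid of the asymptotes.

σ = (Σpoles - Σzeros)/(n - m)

σ = (Σpoles - Σzeros)/(n - m) = (-25 - (-9))/(5 - 2) = -16/3 = -5.33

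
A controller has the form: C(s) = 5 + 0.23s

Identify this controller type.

This is a Proportional-Derivative (PD) controller.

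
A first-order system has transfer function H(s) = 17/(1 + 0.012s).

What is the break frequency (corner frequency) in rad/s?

Corner frequency = 1/τ = 1/0.012 = 83.333 rad/s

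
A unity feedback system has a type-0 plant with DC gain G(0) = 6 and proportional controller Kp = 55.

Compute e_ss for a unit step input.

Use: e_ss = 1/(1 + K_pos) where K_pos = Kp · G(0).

K_pos = Kp · G(0) = 55 × 6 = 330. e_ss = 1/(1 + 330) = 0.0030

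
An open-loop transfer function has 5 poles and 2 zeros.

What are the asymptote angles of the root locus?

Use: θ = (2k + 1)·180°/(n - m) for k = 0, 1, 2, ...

n - m = 5 - 2 = 3. Angles: θk = (2k + 1)·180°/3 = 60°, 180°, 300°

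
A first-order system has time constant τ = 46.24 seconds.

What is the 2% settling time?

For first-order system, 2% settling time ≈ 4τ = 4 × 46.24 = 184.96 s.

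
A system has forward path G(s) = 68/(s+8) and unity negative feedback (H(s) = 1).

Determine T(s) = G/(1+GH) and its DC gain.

T(s) = G/(1+GH) = [68/(s+8)] / [1 + 68/(s+8)] = 68/(s+8+68) = 68/(s+76). DC gain = 68/76 = 0.8947.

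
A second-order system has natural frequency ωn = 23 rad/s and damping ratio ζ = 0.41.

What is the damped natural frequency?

ωd = ωn√(1 - ζ²) = 23√(1 - 0.41²) = 20.98 rad/s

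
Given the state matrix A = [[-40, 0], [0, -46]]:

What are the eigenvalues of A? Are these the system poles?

For diagonal matrix, eigenvalues are diagonal entries: λ₁ = -40, λ₂ = -46. Eigenvalues of A = system poles.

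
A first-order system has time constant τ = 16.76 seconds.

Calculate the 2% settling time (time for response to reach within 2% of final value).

For first-order system, 2% settling time ≈ 4τ = 4 × 16.76 = 67.04 s.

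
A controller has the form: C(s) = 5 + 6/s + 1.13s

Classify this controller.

This is a Proportional-Integral-Derivative (PID) controller.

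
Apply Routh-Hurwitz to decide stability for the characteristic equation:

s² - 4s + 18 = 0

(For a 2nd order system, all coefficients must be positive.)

Coefficients: 1, -4, 18. b=-4 not positive, so system is unstable.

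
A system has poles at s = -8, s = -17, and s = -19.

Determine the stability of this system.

All poles are in the left half-plane. System is stable.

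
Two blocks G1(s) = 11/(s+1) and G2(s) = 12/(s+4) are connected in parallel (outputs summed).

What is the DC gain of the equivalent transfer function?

Parallel: G_eq = G1 + G2. DC gain = G1(0) + G2(0) = 11/1 + 12/4 = 11 + 3 = 14.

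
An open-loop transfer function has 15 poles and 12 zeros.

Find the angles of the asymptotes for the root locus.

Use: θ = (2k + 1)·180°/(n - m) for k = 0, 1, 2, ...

n - m = 15 - 12 = 3. Angles: θk = (2k + 1)·180°/3 = 60°, 180°, 300°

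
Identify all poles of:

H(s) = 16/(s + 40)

Pole is where denominator = 0: s + 40 = 0, so s = -40.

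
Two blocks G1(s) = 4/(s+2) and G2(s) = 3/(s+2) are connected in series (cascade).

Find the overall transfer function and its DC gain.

Series: multiply transfer functions. G_eq = 4/(s+2) × 3/(s+2) = 12/((s+2)(s+2)). DC gain = 12/(2×2) = 3.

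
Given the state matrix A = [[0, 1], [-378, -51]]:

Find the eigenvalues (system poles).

det(A - λI) = λ² - (-51)λ + 378 = (λ - (-42))(λ - (-9)). Eigenvalues: -42, -9.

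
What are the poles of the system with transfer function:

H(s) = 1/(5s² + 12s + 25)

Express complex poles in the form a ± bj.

Discriminant = 12² - 4×5×25 = 144 - 500 = -356 < 0, so the poles are a complex conjugate pair s = (-12 ± j√356)/(2×5). Real part = -12/(2×5) = -12/10 = -1.2; imaginary part = ±√356/(2×5) ≈ 1.8868. Poles: s = -1.2 ± 1.8868j.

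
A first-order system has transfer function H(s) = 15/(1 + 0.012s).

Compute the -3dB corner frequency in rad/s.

Corner frequency = 1/τ = 1/0.012 = 83.333 rad/s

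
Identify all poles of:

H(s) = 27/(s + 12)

Pole is where denominator = 0: s + 12 = 0, so s = -12.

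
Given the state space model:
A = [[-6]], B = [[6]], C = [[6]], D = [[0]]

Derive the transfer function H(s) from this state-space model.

(sI - A)⁻¹ = 1/(s + 6). H(s) = 6 × 6/(s + 6) + 0 = 36/(s + 6).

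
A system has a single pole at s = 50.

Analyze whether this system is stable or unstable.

Pole at s = 50 is in the right half-plane. Unstable.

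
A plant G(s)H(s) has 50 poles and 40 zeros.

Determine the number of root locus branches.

Root locus has n branches where n = number of poles = 50.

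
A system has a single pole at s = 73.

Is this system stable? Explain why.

Pole at s = 73 is in the right half-plane. Unstable.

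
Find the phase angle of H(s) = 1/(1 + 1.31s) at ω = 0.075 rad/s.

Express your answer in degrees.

Phase = -arctan(ωτ) = -arctan(0.075 × 1.31) = -5.6°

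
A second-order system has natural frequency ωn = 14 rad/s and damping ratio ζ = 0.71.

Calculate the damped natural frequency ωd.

ωd = ωn√(1 - ζ²) = 14√(1 - 0.71²) = 9.86 rad/s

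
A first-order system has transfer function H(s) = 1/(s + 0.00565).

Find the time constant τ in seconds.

For H(s) = 1/(s + 1/τ), the pole is at -1/τ = -0.00565, so τ = 1/0.00565 = 177 s.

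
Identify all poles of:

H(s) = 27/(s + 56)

Pole is where denominator = 0: s + 56 = 0, so s = -56.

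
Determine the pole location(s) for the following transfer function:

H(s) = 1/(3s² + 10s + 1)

Discriminant = 10² - 4×3×1 = 100 - 12 = 88 > 0, so two distinct real poles. Using quadratic formula: s = (-10 ± √88)/(2×3) = (-10 ± √88)/6, with √88 ≈ 9.3808. s₁ ≈ -0.1032, s₂ ≈ -3.2301. Poles: s₁ = -0.1032, s₂ = -3.2301.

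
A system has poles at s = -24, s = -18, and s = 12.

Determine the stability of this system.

Pole(s) at s = 12 are not in the left half-plane. System is unstable.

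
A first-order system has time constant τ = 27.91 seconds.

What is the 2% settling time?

For first-order system, 2% settling time ≈ 4τ = 4 × 27.91 = 111.64 s.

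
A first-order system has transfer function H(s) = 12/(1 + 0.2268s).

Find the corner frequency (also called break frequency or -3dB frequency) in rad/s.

Corner frequency = 1/τ = 1/0.2268 = 4.409 rad/s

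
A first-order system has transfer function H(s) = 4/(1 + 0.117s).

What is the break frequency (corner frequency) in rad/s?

Corner frequency = 1/τ = 1/0.117 = 8.547 rad/s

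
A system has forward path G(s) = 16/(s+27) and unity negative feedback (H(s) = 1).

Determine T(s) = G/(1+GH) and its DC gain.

T(s) = G/(1+GH) = [16/(s+27)] / [1 + 16/(s+27)] = 16/(s+27+16) = 16/(s+43). DC gain = 16/43 = 0.3721.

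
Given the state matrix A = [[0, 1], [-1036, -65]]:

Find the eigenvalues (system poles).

det(A - λI) = λ² - (-65)λ + 1036 = (λ - (-28))(λ - (-37)). Eigenvalues: -28, -37.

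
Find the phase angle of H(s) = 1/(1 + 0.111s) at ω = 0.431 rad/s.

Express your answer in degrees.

Phase = -arctan(ωτ) = -arctan(0.431 × 0.111) = -2.7°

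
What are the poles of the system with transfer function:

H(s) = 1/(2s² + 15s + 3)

Discriminant = 15² - 4×2×3 = 225 - 24 = 201 > 0, so two distinct real poles. Using quadratic formula: s = (-15 ± √201)/(2×2) = (-15 ± √201)/4, with √201 ≈ 14.1774. s₁ ≈ -0.2056, s₂ ≈ -7.2944. Poles: s₁ = -0.2056, s₂ = -7.2944.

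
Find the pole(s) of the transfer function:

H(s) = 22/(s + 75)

Pole is where denominator = 0: s + 75 = 0, so s = -75.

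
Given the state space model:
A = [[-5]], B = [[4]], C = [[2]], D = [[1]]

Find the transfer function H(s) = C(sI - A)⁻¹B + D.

(sI - A)⁻¹ = 1/(s + 5). H(s) = 2×4/(s + 5) + 1 = (s + 13)/(s + 5).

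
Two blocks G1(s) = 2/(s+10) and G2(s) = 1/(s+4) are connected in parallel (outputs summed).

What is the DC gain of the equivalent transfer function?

Parallel: G_eq = G1 + G2. DC gain = G1(0) + G2(0) = 2/10 + 1/4 = 0.2 + 0.25 = 0.45.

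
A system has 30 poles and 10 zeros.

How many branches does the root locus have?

Root locus has n branches where n = number of poles = 30.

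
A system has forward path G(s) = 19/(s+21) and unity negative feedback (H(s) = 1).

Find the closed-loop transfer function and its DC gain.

T(s) = G/(1+GH) = [19/(s+21)] / [1 + 19/(s+21)] = 19/(s+21+19) = 19/(s+40). DC gain = 19/40 = 0.475.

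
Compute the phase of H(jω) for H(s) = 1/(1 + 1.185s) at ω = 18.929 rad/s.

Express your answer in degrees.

Phase = -arctan(ωτ) = -arctan(18.929 × 1.185) = -87.4°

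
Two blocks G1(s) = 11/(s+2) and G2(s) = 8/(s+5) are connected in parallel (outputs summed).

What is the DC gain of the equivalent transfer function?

Parallel: G_eq = G1 + G2. DC gain = G1(0) + G2(0) = 11/2 + 8/5 = 5.5 + 1.6 = 7.1.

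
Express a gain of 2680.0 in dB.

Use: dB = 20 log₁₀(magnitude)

dB = 20 log₁₀(2680.0) = 68.6 dB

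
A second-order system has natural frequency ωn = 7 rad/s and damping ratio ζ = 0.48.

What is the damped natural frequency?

ωd = ωn√(1 - ζ²) = 7√(1 - 0.48²) = 6.14 rad/s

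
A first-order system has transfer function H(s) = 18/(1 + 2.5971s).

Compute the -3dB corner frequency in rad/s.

Corner frequency = 1/τ = 1/2.5971 = 0.385 rad/s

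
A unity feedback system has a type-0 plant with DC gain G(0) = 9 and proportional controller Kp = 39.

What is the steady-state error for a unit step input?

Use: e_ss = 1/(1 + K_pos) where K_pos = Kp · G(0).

K_pos = Kp · G(0) = 39 × 9 = 351. e_ss = 1/(1 + 351) = 0.0028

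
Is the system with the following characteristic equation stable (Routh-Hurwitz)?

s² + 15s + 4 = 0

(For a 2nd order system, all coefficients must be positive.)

Coefficients: 1, 15, 4. All positive, so system is stable.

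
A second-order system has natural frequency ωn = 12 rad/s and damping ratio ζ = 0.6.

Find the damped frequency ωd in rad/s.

ωd = ωn√(1 - ζ²) = 12√(1 - 0.6²) = 9.6 rad/s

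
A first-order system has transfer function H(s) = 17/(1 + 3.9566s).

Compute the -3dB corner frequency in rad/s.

Corner frequency = 1/τ = 1/3.9566 = 0.253 rad/s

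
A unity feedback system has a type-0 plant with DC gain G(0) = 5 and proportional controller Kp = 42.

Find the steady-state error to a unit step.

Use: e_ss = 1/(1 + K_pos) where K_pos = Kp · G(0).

K_pos = Kp · G(0) = 42 × 5 = 210. e_ss = 1/(1 + 210) = 0.0047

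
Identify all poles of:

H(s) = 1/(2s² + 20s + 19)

Discriminant = 20² - 4×2×19 = 400 - 152 = 248 > 0, so two distinct real poles. Using quadratic formula: s = (-20 ± √248)/(2×2) = (-20 ± √248)/4, with √248 ≈ 15.7480. s₁ ≈ -1.0630, s₂ ≈ -8.9370. Poles: s₁ = -1.0630, s₂ = -8.9370.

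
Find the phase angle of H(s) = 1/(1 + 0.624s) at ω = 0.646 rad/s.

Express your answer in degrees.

Phase = -arctan(ωτ) = -arctan(0.646 × 0.624) = -22.0°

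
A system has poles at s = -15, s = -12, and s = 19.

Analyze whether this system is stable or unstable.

Pole(s) at s = 19 are not in the left half-plane. System is unstable.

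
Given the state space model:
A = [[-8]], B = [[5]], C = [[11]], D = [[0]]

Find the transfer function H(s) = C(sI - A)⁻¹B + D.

(sI - A)⁻¹ = 1/(s + 8). H(s) = 11 × 5/(s + 8) + 0 = 55/(s + 8).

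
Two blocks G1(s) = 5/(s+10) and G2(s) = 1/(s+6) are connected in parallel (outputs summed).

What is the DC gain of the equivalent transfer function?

Parallel: G_eq = G1 + G2. DC gain = G1(0) + G2(0) = 5/10 + 1/6 = 0.5 + 0.1667 = 0.6667.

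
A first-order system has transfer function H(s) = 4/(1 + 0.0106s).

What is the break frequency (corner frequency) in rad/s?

Corner frequency = 1/τ = 1/0.0106 = 94.34 rad/s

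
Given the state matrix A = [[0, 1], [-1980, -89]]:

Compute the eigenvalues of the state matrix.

det(A - λI) = λ² - (-89)λ + 1980 = (λ - (-45))(λ - (-44)). Eigenvalues: -45, -44.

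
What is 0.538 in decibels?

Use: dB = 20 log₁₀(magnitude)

dB = 20 log₁₀(0.538) = -5.4 dB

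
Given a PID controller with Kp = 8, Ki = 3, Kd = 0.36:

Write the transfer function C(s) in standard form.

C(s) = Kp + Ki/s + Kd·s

Substituting values: C(s) = 8 + 3/s + 0.36s = (0.36s² + 8s + 3)/s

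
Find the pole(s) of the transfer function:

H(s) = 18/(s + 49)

Pole is where denominator = 0: s + 49 = 0, so s = -49.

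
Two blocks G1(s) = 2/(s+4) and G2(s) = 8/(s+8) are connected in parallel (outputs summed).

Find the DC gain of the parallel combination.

Parallel: G_eq = G1 + G2. DC gain = G1(0) + G2(0) = 2/4 + 8/8 = 0.5 + 1 = 1.5.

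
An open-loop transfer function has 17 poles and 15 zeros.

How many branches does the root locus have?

Root locus has n branches where n = number of poles = 17.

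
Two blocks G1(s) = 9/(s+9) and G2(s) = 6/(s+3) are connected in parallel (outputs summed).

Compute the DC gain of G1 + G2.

Parallel: G_eq = G1 + G2. DC gain = G1(0) + G2(0) = 9/9 + 6/3 = 1 + 2 = 3.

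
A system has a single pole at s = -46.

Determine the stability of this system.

Pole at s = -46 is in the left half-plane. Stable.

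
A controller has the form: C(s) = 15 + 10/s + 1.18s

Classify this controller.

This is a Proportional-Integral-Derivative (PID) controller.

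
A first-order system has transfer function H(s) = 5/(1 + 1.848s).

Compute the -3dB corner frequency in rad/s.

Corner frequency = 1/τ = 1/1.848 = 0.541 rad/s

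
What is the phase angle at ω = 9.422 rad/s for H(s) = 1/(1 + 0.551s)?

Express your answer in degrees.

Phase = -arctan(ωτ) = -arctan(9.422 × 0.551) = -79.1°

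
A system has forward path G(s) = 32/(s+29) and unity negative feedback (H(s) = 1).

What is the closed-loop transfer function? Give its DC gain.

T(s) = G/(1+GH) = [32/(s+29)] / [1 + 32/(s+29)] = 32/(s+29+32) = 32/(s+61). DC gain = 32/61 = 0.5246.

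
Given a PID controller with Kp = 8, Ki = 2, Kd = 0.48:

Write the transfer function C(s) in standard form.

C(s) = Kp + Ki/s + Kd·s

Substituting values: C(s) = 8 + 2/s + 0.48s = (0.48s² + 8s + 2)/s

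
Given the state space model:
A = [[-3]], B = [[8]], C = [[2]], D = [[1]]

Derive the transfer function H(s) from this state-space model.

(sI - A)⁻¹ = 1/(s + 3). H(s) = 2×8/(s + 3) + 1 = (s + 19)/(s + 3).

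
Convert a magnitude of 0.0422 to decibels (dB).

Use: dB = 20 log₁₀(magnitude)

dB = 20 log₁₀(0.0422) = -27.5 dB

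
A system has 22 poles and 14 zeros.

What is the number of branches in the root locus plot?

Root locus has n branches where n = number of poles = 22.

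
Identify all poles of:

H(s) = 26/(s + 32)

Pole is where denominator = 0: s + 32 = 0, so s = -32.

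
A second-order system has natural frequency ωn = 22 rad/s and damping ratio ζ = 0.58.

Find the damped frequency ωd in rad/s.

ωd = ωn√(1 - ζ²) = 22√(1 - 0.58²) = 17.92 rad/s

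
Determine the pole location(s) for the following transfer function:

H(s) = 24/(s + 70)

Pole is where denominator = 0: s + 70 = 0, so s = -70.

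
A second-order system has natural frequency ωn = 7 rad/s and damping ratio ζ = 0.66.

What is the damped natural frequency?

ωd = ωn√(1 - ζ²) = 7√(1 - 0.66²) = 5.26 rad/s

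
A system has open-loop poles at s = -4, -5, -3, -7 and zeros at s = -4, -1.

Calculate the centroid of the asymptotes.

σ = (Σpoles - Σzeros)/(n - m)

σ = (Σpoles - Σzeros)/(n - m) = (-19 - (-5))/(4 - 2) = -14/2 = -7.0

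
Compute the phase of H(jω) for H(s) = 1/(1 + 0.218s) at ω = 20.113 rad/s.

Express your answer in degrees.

Phase = -arctan(ωτ) = -arctan(20.113 × 0.218) = -77.2°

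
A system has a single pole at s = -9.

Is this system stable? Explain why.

Pole at s = -9 is in the left half-plane. Stable.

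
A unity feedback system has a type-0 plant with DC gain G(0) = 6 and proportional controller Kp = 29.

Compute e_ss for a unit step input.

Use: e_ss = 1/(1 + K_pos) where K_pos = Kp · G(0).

K_pos = Kp · G(0) = 29 × 6 = 174. e_ss = 1/(1 + 174) = 0.0057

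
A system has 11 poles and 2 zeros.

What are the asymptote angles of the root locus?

n - m = 11 - 2 = 9. Angles: θk = (2k + 1)·180°/9 = 20°, 60°, 100°, 140°, 180°, 220°, 260°, 300°, 340°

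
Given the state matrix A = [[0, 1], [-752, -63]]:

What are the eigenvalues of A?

det(A - λI) = λ² - (-63)λ + 752 = (λ - (-16))(λ - (-47)). Eigenvalues: -16, -47.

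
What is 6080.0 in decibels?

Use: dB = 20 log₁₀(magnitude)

dB = 20 log₁₀(6080.0) = 75.7 dB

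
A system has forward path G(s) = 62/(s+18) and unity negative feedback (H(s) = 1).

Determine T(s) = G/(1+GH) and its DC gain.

T(s) = G/(1+GH) = [62/(s+18)] / [1 + 62/(s+18)] = 62/(s+18+62) = 62/(s+80). DC gain = 62/80 = 0.775.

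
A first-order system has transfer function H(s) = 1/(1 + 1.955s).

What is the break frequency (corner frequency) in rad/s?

Corner frequency = 1/τ = 1/1.955 = 0.512 rad/s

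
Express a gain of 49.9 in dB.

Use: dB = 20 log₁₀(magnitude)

dB = 20 log₁₀(49.9) = 34.0 dB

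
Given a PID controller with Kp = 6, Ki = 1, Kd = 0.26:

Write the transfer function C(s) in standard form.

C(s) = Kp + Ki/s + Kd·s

Substituting values: C(s) = 6 + 1/s + 0.26s = (0.26s² + 6s + 1)/s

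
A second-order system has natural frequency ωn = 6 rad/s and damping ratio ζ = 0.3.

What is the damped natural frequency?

ωd = ωn√(1 - ζ²) = 6√(1 - 0.3²) = 5.72 rad/s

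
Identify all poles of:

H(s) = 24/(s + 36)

Pole is where denominator = 0: s + 36 = 0, so s = -36.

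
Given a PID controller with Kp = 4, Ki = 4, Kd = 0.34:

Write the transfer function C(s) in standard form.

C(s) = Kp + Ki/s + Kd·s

Substituting values: C(s) = 4 + 4/s + 0.34s = (0.34s² + 4s + 4)/s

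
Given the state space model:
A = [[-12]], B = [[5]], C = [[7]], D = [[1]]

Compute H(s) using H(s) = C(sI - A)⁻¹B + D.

(sI - A)⁻¹ = 1/(s + 12). H(s) = 7×5/(s + 12) + 1 = (s + 47)/(s + 12).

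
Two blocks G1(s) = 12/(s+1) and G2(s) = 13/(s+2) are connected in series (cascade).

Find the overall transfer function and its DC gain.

Series: multiply transfer functions. G_eq = 12/(s+1) × 13/(s+2) = 156/((s+1)(s+2)). DC gain = 156/(1×2) = 78.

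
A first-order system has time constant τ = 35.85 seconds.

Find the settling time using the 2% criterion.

For first-order system, 2% settling time ≈ 4τ = 4 × 35.85 = 143.4 s.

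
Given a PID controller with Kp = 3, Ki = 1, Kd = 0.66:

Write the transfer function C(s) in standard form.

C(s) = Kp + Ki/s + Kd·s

Substituting values: C(s) = 3 + 1/s + 0.66s = (0.66s² + 3s + 1)/s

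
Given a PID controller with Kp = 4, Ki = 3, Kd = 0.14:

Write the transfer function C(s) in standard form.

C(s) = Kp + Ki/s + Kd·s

Substituting values: C(s) = 4 + 3/s + 0.14s = (0.14s² + 4s + 3)/s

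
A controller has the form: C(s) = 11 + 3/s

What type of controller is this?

This is a Proportional-Integral (PI) controller.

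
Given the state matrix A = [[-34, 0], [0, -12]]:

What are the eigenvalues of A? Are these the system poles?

For diagonal matrix, eigenvalues are diagonal entries: λ₁ = -34, λ₂ = -12. Eigenvalues of A = system poles.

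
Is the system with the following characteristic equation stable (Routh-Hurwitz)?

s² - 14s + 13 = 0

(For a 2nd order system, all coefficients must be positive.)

Coefficients: 1, -14, 13. b=-14 not positive, so system is unstable.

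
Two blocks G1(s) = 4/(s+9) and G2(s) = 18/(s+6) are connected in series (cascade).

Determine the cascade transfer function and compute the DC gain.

Series: multiply transfer functions. G_eq = 4/(s+9) × 18/(s+6) = 72/((s+9)(s+6)). DC gain = 72/(9×6) = 1.3333.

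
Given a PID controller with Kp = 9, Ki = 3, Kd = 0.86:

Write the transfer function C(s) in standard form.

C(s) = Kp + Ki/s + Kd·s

Substituting values: C(s) = 9 + 3/s + 0.86s = (0.86s² + 9s + 3)/s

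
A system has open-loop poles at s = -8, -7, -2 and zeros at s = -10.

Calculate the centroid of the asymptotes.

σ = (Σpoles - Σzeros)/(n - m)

σ = (Σpoles - Σzeros)/(n - m) = (-17 - (-10))/(3 - 1) = -7/2 = -3.5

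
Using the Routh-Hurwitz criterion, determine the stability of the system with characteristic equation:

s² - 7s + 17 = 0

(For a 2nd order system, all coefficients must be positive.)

Coefficients: 1, -7, 17. b=-7 not positive, so system is unstable.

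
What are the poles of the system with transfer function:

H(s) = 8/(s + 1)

Pole is where denominator = 0: s + 1 = 0, so s = -1.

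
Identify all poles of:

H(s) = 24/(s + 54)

Pole is where denominator = 0: s + 54 = 0, so s = -54.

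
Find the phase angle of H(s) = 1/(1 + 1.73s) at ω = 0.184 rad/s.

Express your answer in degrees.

Phase = -arctan(ωτ) = -arctan(0.184 × 1.73) = -17.7°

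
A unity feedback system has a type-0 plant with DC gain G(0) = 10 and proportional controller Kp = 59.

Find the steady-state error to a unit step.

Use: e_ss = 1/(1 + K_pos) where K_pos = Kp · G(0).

K_pos = Kp · G(0) = 59 × 10 = 590. e_ss = 1/(1 + 590) = 0.0017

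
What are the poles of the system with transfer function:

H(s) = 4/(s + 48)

Pole is where denominator = 0: s + 48 = 0, so s = -48.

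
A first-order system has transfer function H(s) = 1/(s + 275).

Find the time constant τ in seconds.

For H(s) = 1/(s + 1/τ), the pole is at -1/τ = -275, so τ = 1/275 = 0.0036 s.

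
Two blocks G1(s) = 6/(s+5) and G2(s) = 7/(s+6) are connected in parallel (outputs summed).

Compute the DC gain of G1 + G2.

Parallel: G_eq = G1 + G2. DC gain = G1(0) + G2(0) = 6/5 + 7/6 = 1.2 + 1.1667 = 2.3667.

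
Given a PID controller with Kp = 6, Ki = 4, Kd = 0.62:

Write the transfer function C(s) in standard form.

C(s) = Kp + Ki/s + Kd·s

Substituting values: C(s) = 6 + 4/s + 0.62s = (0.62s² + 6s + 4)/s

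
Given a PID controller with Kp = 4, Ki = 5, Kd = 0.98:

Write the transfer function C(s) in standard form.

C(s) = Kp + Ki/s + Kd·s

Substituting values: C(s) = 4 + 5/s + 0.98s = (0.98s² + 4s + 5)/s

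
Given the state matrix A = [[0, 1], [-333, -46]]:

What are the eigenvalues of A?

det(A - λI) = λ² - (-46)λ + 333 = (λ - (-37))(λ - (-9)). Eigenvalues: -37, -9.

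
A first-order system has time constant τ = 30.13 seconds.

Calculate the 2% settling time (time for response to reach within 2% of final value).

For first-order system, 2% settling time ≈ 4τ = 4 × 30.13 = 120.52 s.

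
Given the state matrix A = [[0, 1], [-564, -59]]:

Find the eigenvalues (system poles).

det(A - λI) = λ² - (-59)λ + 564 = (λ - (-12))(λ - (-47)). Eigenvalues: -12, -47.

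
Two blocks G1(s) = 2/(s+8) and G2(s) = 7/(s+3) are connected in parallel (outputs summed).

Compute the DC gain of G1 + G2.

Parallel: G_eq = G1 + G2. DC gain = G1(0) + G2(0) = 2/8 + 7/3 = 0.25 + 2.3333 = 2.5833.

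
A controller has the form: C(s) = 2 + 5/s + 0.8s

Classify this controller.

This is a Proportional-Integral-Derivative (PID) controller.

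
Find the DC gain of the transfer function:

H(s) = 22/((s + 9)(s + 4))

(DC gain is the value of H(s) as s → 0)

DC gain = H(0) = 22/(9 × 4) = 22/36 = 0.6111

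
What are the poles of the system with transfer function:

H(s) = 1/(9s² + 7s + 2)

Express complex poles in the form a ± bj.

Discriminant = 7² - 4×9×2 = 49 - 72 = -23 < 0, so the poles are a complex conjugate pair s = (-7 ± j√23)/(2×9). Real part = -7/(2×9) = -7/18 ≈ -0.3889; imaginary part = ±√23/(2×9) ≈ 0.2664. Poles: s = -0.3889 ± 0.2664j.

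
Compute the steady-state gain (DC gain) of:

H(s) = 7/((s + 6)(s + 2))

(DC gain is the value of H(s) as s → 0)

DC gain = H(0) = 7/(6 × 2) = 7/12 = 0.5833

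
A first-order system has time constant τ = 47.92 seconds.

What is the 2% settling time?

For first-order system, 2% settling time ≈ 4τ = 4 × 47.92 = 191.68 s.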